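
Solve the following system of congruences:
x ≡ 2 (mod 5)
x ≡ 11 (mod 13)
37

Using the Chinese Remainder Theorem:
M = product of moduli = 65
For equation 1: M_1 = 13, 13 ≡ 3 (mod 5), inverse of 13 mod 5 is 2 (check: 3 × 2 = 6 ≡ 1 (mod 5))
For equation 2: M_2 = 5, 5 ≡ 5 (mod 13), inverse of 5 mod 13 is 8 (check: 5 × 8 = 40 ≡ 1 (mod 13))
Combine: x ≡ Σ r_i×M_i×(M_i⁻¹ mod m_i) = 2×13×2 + 11×5×8 = 52 + 440 = 492
492 mod 65 = 37
x ≡ 37 (mod 65)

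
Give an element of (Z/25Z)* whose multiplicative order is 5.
6 has order 5 mod 25 since 6^{5} ≡ 1 (mod 25) and no smaller power works.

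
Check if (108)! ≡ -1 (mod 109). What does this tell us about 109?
(108)! mod 109 = 108. Since this equals -1 (mod 109), Wilson confirms 109 is prime.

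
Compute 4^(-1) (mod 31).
8

Using Extended Euclidean Algorithm:
gcd(4, 31) = 1
Bezout coefficients: 4 × 8 + 31 × -1 = 1
So 4 × 8 ≡ 1 (mod 31)
The inverse is 8 mod 31 = 8
Verification: 4 × 8 = 32 = 1 × 31 + 1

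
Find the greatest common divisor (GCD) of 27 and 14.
1

Using the Euclidean algorithm:
27 = 1 × 14 + 13
14 = 1 × 13 + 1
13 = 13 × 1 + 0

GCD(27, 14) = 1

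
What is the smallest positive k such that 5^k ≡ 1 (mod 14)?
Powers of 5 mod 14: 5^1≡5, 5^2≡11, 5^3≡13, 5^4≡9, 5^5≡3, 5^6≡1. Order = 6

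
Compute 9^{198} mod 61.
58

Using successive squaring:
Binary expansion of 198: 11000110
Powers of 9 mod 61 (each is the square of the previous):
  9^1 ≡ 9 (mod 61)
  9^2 ≡ 9² = 81 ≡ 20 (mod 61)
  9^4 ≡ 20² = 400 ≡ 34 (mod 61)
  9^8 ≡ 34² = 1156 ≡ 58 (mod 61)
  9^16 ≡ 58² = 3364 ≡ 9 (mod 61)
  9^32 ≡ 9² = 81 ≡ 20 (mod 61)
  9^64 ≡ 20² = 400 ≡ 34 (mod 61)
  9^128 ≡ 34² = 1156 ≡ 58 (mod 61)
198 = 128 + 64 + 4 + 2, so 9^198 = 9^128 × 9^64 × 9^4 × 9^2 ≡ 58 × 34 × 34 × 20 (mod 61)
Multiplying step by step:
  58 × 34 = 1972 ≡ 20 (mod 61)
  20 × 34 = 680 ≡ 9 (mod 61)
  9 × 20 = 180 ≡ 58 (mod 61)
Result: 9^198 ≡ 58 (mod 61)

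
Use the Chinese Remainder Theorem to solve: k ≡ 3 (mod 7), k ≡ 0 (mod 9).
M = 7 × 9 = 63. M₁ = 9, y₁ ≡ 4 (mod 7). M₂ = 7, y₂ ≡ 4 (mod 9). k = 3×9×4 + 0×7×4 ≡ 45 (mod 63)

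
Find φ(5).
4

Prime factorization: 5 = 5
Using the formula φ(n) = n × Π(1 - 1/p) for each prime factor p:
φ(5) = 5 × (1 - 1/5)
φ(5) = 4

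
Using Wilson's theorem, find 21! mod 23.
(22)! = (21)! × (22) ≡ -1 (mod 23). So (21)! ≡ -1 × (22)^(-1) ≡ (-1)×(-1) = 1 (mod 23)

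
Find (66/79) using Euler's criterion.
(66/79) = 66^{39} mod 79 = -1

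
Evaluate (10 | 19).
(10/19) = 10^{9} mod 19 = -1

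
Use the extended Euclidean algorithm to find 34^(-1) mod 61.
Extended GCD: 34(9) + 61(-5) = 1. So 34^(-1) ≡ 9 ≡ 9 (mod 61). Verify: 34 × 9 = 306 ≡ 1 (mod 61)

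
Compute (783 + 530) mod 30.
23

(783 + 530) = 1313
1313 mod 30 = 23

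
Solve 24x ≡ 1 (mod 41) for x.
24^(-1) ≡ 12 (mod 41). Verification: 24 × 12 = 288 ≡ 1 (mod 41)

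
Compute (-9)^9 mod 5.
(-9) ≡ 1 (mod 5). 9 = 8 + 1 (binary 1001). Repeated squaring mod 5: 1^1 ≡ 1; 1^2 ≡ 1² = 1 ≡ 1; 1^4 ≡ 1² = 1 ≡ 1; 1^8 ≡ 1² = 1 ≡ 1. Multiply: (-9)^9 ≡ 1^8 × 1^1 ≡ 1 × 1 (mod 5): 1 × 1 = 1 ≡ 1. So (-9)^9 ≡ 1 (mod 5).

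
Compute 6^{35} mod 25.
1

Using successive squaring:
Binary expansion of 35: 100011
Powers of 6 mod 25 (each is the square of the previous):
  6^1 ≡ 6 (mod 25)
  6^2 ≡ 6² = 36 ≡ 11 (mod 25)
  6^4 ≡ 11² = 121 ≡ 21 (mod 25)
  6^8 ≡ 21² = 441 ≡ 16 (mod 25)
  6^16 ≡ 16² = 256 ≡ 6 (mod 25)
  6^32 ≡ 6² = 36 ≡ 11 (mod 25)
35 = 32 + 2 + 1, so 6^35 = 6^32 × 6^2 × 6^1 ≡ 11 × 11 × 6 (mod 25)
Multiplying step by step:
  11 × 11 = 121 ≡ 21 (mod 25)
  21 × 6 = 126 ≡ 1 (mod 25)
Result: 6^35 ≡ 1 (mod 25)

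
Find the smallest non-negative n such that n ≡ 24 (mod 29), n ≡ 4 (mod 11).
169

Using the Chinese Remainder Theorem:
M = product of moduli = 319
For equation 1: M_1 = 11, 11 ≡ 11 (mod 29), inverse of 11 mod 29 is 8 (check: 11 × 8 = 88 ≡ 1 (mod 29))
For equation 2: M_2 = 29, 29 ≡ 7 (mod 11), inverse of 29 mod 11 is 8 (check: 7 × 8 = 56 ≡ 1 (mod 11))
Combine: n ≡ Σ r_i×M_i×(M_i⁻¹ mod m_i) = 24×11×8 + 4×29×8 = 2112 + 928 = 3040
3040 mod 319 = 169
n ≡ 169 (mod 319)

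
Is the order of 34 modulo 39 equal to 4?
Yes, ord_39(34) = 4.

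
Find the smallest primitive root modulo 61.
p - 1 = 60 has prime divisors 2, 3, 5. h is a primitive root mod 61 iff h^(60/q) ≢ 1 (mod 61) for each such q.
h = 2: 2^30 ≡ 60, 2^20 ≡ 47, 2^12 ≡ 9 (mod 61); none is 1, so 2 has order 60 and is a primitive root.
The smallest primitive root mod 61 is g = 2.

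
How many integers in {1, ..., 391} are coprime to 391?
352

Prime factorization: 391 = 17 × 23
Using the formula φ(n) = n × Π(1 - 1/p) for each prime factor p:
φ(391) = 391 × (1 - 1/17) × (1 - 1/23)
φ(391) = 352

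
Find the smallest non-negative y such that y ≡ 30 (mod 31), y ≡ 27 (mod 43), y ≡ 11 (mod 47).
16367

Using the Chinese Remainder Theorem:
M = product of moduli = 62651
For equation 1: M_1 = 2021, 2021 ≡ 6 (mod 31), inverse of 2021 mod 31 is 26 (check: 6 × 26 = 156 ≡ 1 (mod 31))
For equation 2: M_2 = 1457, 1457 ≡ 38 (mod 43), inverse of 1457 mod 43 is 17 (check: 38 × 17 = 646 ≡ 1 (mod 43))
For equation 3: M_3 = 1333, 1333 ≡ 17 (mod 47), inverse of 1333 mod 47 is 36 (check: 17 × 36 = 612 ≡ 1 (mod 47))
Combine: y ≡ Σ r_i×M_i×(M_i⁻¹ mod m_i) = 30×2021×26 + 27×1457×17 + 11×1333×36 = 1576380 + 668763 + 527868 = 2773011
2773011 mod 62651 = 16367
y ≡ 16367 (mod 62651)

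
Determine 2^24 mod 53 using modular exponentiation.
Using repeated squaring. 24 = 16 + 8 (binary 11000). Repeated squaring mod 53: 2^1 ≡ 2; 2^2 ≡ 2² = 4 ≡ 4; 2^4 ≡ 4² = 16 ≡ 16; 2^8 ≡ 16² = 256 ≡ 44; 2^16 ≡ 44² = 1936 ≡ 28. Multiply: 2^24 = 2^16 × 2^8 ≡ 28 × 44 (mod 53): 28 × 44 = 1232 ≡ 13. So 2^24 ≡ 13 (mod 53).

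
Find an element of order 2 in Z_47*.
46 has order 2 mod 47 since 46^{2} ≡ 1 (mod 47) and no smaller power works.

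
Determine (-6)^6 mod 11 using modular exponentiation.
(-6) ≡ 5 (mod 11). 6 = 4 + 2 (binary 110). Repeated squaring mod 11: 5^1 ≡ 5; 5^2 ≡ 5² = 25 ≡ 3; 5^4 ≡ 3² = 9 ≡ 9. Multiply: (-6)^6 ≡ 5^4 × 5^2 ≡ 9 × 3 (mod 11): 9 × 3 = 27 ≡ 5. So (-6)^6 ≡ 5 (mod 11).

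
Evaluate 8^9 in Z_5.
8 ≡ 3 (mod 5). 9 = 8 + 1 (binary 1001). Repeated squaring mod 5: 3^1 ≡ 3; 3^2 ≡ 3² = 9 ≡ 4; 3^4 ≡ 4² = 16 ≡ 1; 3^8 ≡ 1² = 1 ≡ 1. Multiply: 8^9 ≡ 3^8 × 3^1 ≡ 1 × 3 (mod 5): 1 × 3 = 3 ≡ 3. So 8^9 ≡ 3 (mod 5).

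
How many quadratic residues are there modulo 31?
For prime 31, there are (p-1)/2 = (31-1)/2 = 15 quadratic residues (excluding 0).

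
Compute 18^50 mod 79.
Using repeated squaring. 50 = 32 + 16 + 2 (binary 110010). Repeated squaring mod 79: 18^1 ≡ 18; 18^2 ≡ 18² = 324 ≡ 8; 18^4 ≡ 8² = 64 ≡ 64; 18^8 ≡ 64² = 4096 ≡ 67; 18^16 ≡ 67² = 4489 ≡ 65; 18^32 ≡ 65² = 4225 ≡ 38. Multiply: 18^50 = 18^32 × 18^16 × 18^2 ≡ 38 × 65 × 8 (mod 79): 38 × 65 = 2470 ≡ 21; 21 × 8 = 168 ≡ 10. So 18^50 ≡ 10 (mod 79).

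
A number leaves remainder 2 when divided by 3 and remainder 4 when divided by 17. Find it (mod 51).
M = 3 × 17 = 51. M₁ = 17, y₁ ≡ 2 (mod 3). M₂ = 3, y₂ ≡ 6 (mod 17). z = 2×17×2 + 4×3×6 ≡ 38 (mod 51)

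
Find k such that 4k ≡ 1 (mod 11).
4^(-1) ≡ 3 (mod 11). Verification: 4 × 3 = 12 ≡ 1 (mod 11)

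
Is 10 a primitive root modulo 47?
Yes

To verify, check if 10^(46/q) ≢ 1 (mod 47) for each prime divisor q of 46
Divisors of 46 = 46: [1, 2, 23, 46]
  10^(46/2) = 10^23 ≡ 46 (mod 47)
  10^(46/23) = 10^2 ≡ 6 (mod 47)
Conclusion: 10 is a primitive root modulo 47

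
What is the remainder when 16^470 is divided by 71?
Using Fermat: 16^{70} ≡ 1 (mod 71). 470 ≡ 50 (mod 70). So 16^{470} ≡ 16^{50} ≡ 45 (mod 71)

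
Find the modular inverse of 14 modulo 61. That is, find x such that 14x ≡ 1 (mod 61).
48

Using Extended Euclidean Algorithm:
gcd(14, 61) = 1
Bezout coefficients: 14 × -13 + 61 × 3 = 1
So 14 × -13 ≡ 1 (mod 61)
The inverse is -13 mod 61 = 48
Verification: 14 × 48 = 672 = 11 × 61 + 1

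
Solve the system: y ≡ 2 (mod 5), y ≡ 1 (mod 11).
M = 5 × 11 = 55. M₁ = 11, y₁ ≡ 1 (mod 5). M₂ = 5, y₂ ≡ 9 (mod 11). y = 2×11×1 + 1×5×9 ≡ 12 (mod 55)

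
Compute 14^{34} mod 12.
4

Using successive squaring:
Binary expansion of 34: 100010
Powers of 14 mod 12 (each is the square of the previous):
  14^1 ≡ 2 (mod 12)
  14^2 ≡ 2² = 4 ≡ 4 (mod 12)
  14^4 ≡ 4² = 16 ≡ 4 (mod 12)
  14^8 ≡ 4² = 16 ≡ 4 (mod 12)
  14^16 ≡ 4² = 16 ≡ 4 (mod 12)
  14^32 ≡ 4² = 16 ≡ 4 (mod 12)
34 = 32 + 2, so 14^34 = 14^32 × 14^2 ≡ 4 × 4 (mod 12)
Multiplying step by step:
  4 × 4 = 16 ≡ 4 (mod 12)
Result: 14^34 ≡ 4 (mod 12)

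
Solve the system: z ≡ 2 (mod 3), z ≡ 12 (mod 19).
M = 3 × 19 = 57. M₁ = 19, y₁ ≡ 1 (mod 3). M₂ = 3, y₂ ≡ 13 (mod 19). z = 2×19×1 + 12×3×13 ≡ 50 (mod 57)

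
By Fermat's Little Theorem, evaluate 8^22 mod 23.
By Fermat's Little Theorem, 8^{22} ≡ 1 (mod 23) since 23 is prime and gcd(8, 23) = 1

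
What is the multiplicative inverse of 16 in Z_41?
18

Using Extended Euclidean Algorithm:
gcd(16, 41) = 1
Bezout coefficients: 16 × 18 + 41 × -7 = 1
So 16 × 18 ≡ 1 (mod 41)
The inverse is 18 mod 41 = 18
Verification: 16 × 18 = 288 = 7 × 41 + 1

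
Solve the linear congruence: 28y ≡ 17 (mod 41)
5

Since gcd(28, 41) = 1 divides 17, a solution exists.
Multiply both sides by the inverse of 28 mod 41:
  28^(-1) mod 41 = 22
  x ≡ 22 × 17 ≡ 374 ≡ 5 (mod 41)
Verification: 28 × 5 = 140 = 3 × 41 + 17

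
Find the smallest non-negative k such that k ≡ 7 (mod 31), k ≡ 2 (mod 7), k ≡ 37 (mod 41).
1185

Using the Chinese Remainder Theorem:
M = product of moduli = 8897
For equation 1: M_1 = 287, 287 ≡ 8 (mod 31), inverse of 287 mod 31 is 4 (check: 8 × 4 = 32 ≡ 1 (mod 31))
For equation 2: M_2 = 1271, 1271 ≡ 4 (mod 7), inverse of 1271 mod 7 is 2 (check: 4 × 2 = 8 ≡ 1 (mod 7))
For equation 3: M_3 = 217, 217 ≡ 12 (mod 41), inverse of 217 mod 41 is 24 (check: 12 × 24 = 288 ≡ 1 (mod 41))
Combine: k ≡ Σ r_i×M_i×(M_i⁻¹ mod m_i) = 7×287×4 + 2×1271×2 + 37×217×24 = 8036 + 5084 + 192696 = 205816
205816 mod 8897 = 1185
k ≡ 1185 (mod 8897)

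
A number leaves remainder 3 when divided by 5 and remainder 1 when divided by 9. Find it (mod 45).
M = 5 × 9 = 45. M₁ = 9, y₁ ≡ 4 (mod 5). M₂ = 5, y₂ ≡ 2 (mod 9). z = 3×9×4 + 1×5×2 ≡ 28 (mod 45)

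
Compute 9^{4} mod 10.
1

Using successive squaring:
Binary expansion of 4: 100
Powers of 9 mod 10 (each is the square of the previous):
  9^1 ≡ 9 (mod 10)
  9^2 ≡ 9² = 81 ≡ 1 (mod 10)
  9^4 ≡ 1² = 1 ≡ 1 (mod 10)
4 is a power of 2, so 9^4 is the last square: ≡ 1 (mod 10)
Result: 9^4 ≡ 1 (mod 10)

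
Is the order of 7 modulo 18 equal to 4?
No, the actual order is 3, not 4.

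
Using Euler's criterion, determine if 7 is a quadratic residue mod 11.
By Euler's criterion: 7^{5} ≡ 10 (mod 11). Since this equals -1 (≡ 10), 7 is not a QR.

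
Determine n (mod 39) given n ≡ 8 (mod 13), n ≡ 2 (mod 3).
8

Using the Chinese Remainder Theorem:
M = product of moduli = 39
For equation 1: M_1 = 3, 3 ≡ 3 (mod 13), inverse of 3 mod 13 is 9 (check: 3 × 9 = 27 ≡ 1 (mod 13))
For equation 2: M_2 = 13, 13 ≡ 1 (mod 3), inverse of 13 mod 3 is 1 (check: 1 × 1 = 1 ≡ 1 (mod 3))
Combine: n ≡ Σ r_i×M_i×(M_i⁻¹ mod m_i) = 8×3×9 + 2×13×1 = 216 + 26 = 242
242 mod 39 = 8
n ≡ 8 (mod 39)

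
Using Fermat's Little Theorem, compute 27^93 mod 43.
By Fermat: 27^{42} ≡ 1 (mod 43). 93 = 2×42 + 9. So 27^{93} ≡ 27^{9} ≡ 2 (mod 43)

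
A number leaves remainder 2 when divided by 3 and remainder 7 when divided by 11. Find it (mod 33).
M = 3 × 11 = 33. M₁ = 11, y₁ ≡ 2 (mod 3). M₂ = 3, y₂ ≡ 4 (mod 11). r = 2×11×2 + 7×3×4 ≡ 29 (mod 33)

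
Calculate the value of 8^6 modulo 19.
6 = 4 + 2 (binary 110). Repeated squaring mod 19: 8^1 ≡ 8; 8^2 ≡ 8² = 64 ≡ 7; 8^4 ≡ 7² = 49 ≡ 11. Multiply: 8^6 = 8^4 × 8^2 ≡ 11 × 7 (mod 19): 11 × 7 = 77 ≡ 1. So 8^6 ≡ 1 (mod 19).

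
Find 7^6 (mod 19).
6 = 4 + 2 (binary 110). Repeated squaring mod 19: 7^1 ≡ 7; 7^2 ≡ 7² = 49 ≡ 11; 7^4 ≡ 11² = 121 ≡ 7. Multiply: 7^6 = 7^4 × 7^2 ≡ 7 × 11 (mod 19): 7 × 11 = 77 ≡ 1. So 7^6 ≡ 1 (mod 19).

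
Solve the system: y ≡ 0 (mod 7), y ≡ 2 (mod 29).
M = 7 × 29 = 203. M₁ = 29, y₁ ≡ 1 (mod 7). M₂ = 7, y₂ ≡ 25 (mod 29). y = 0×29×1 + 2×7×25 ≡ 147 (mod 203)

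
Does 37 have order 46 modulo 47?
p - 1 = 46 has prime divisors 2, 23. Check 37^(46/q) mod 47 for each: 37^(46/2) = 37^23 ≡ 1, 37^(46/23) = 37^2 ≡ 6 (mod 47). Since 37^23 ≡ 1 (mod 47), the order of 37 divides 23 (in fact the order is 23) ≠ 46, so it is not a primitive root.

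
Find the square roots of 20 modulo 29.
The square roots of 20 mod 29 are 7 and 22. Verify: 7² = 49 ≡ 20 (mod 29)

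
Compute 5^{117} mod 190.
115

Using successive squaring:
Binary expansion of 117: 1110101
Powers of 5 mod 190 (each is the square of the previous):
  5^1 ≡ 5 (mod 190)
  5^2 ≡ 5² = 25 ≡ 25 (mod 190)
  5^4 ≡ 25² = 625 ≡ 55 (mod 190)
  5^8 ≡ 55² = 3025 ≡ 175 (mod 190)
  5^16 ≡ 175² = 30625 ≡ 35 (mod 190)
  5^32 ≡ 35² = 1225 ≡ 85 (mod 190)
  5^64 ≡ 85² = 7225 ≡ 5 (mod 190)
117 = 64 + 32 + 16 + 4 + 1, so 5^117 = 5^64 × 5^32 × 5^16 × 5^4 × 5^1 ≡ 5 × 85 × 35 × 55 × 5 (mod 190)
Multiplying step by step:
  5 × 85 = 425 ≡ 45 (mod 190)
  45 × 35 = 1575 ≡ 55 (mod 190)
  55 × 55 = 3025 ≡ 175 (mod 190)
  175 × 5 = 875 ≡ 115 (mod 190)
Result: 5^117 ≡ 115 (mod 190)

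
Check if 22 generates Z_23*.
p - 1 = 22 has prime divisors 2, 11. Check 22^(22/q) mod 23 for each: 22^(22/2) = 22^11 ≡ 22, 22^(22/11) = 22^2 ≡ 1 (mod 23). Since 22^2 ≡ 1 (mod 23), the order of 22 divides 2 (in fact the order is 2) ≠ 22, so it is not a primitive root.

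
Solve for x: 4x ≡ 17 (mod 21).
20

Since gcd(4, 21) = 1 divides 17, a solution exists.
Multiply both sides by the inverse of 4 mod 21:
  4^(-1) mod 21 = 16
  x ≡ 16 × 17 ≡ 272 ≡ 20 (mod 21)
Verification: 4 × 20 = 80 = 3 × 21 + 17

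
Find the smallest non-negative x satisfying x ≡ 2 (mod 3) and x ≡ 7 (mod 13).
M = 3 × 13 = 39. M₁ = 13, y₁ ≡ 1 (mod 3). M₂ = 3, y₂ ≡ 9 (mod 13). x = 2×13×1 + 7×3×9 ≡ 20 (mod 39)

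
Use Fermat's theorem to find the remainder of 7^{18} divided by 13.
12

By Fermat's Little Theorem, a^(p-1) ≡ 1 (mod p) for prime p and gcd(a, p) = 1
Here p = 13, so 7^12 ≡ 1 (mod 13)
We can reduce the exponent: 18 mod 12 = 6
So 7^18 ≡ 7^6 (mod 13)
Computing: 7^6 mod 13 = 12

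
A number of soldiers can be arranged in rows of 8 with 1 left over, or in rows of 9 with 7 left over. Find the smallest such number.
M = 8 × 9 = 72. M₁ = 9, y₁ ≡ 1 (mod 8). M₂ = 8, y₂ ≡ 8 (mod 9). z = 1×9×1 + 7×8×8 ≡ 25 (mod 72). The smallest positive such number is 25.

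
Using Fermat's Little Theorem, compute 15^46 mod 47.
By Fermat's Little Theorem, 15^{46} ≡ 1 (mod 47) since 47 is prime and gcd(15, 47) = 1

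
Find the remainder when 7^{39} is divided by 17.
By Fermat: 7^{16} ≡ 1 (mod 17). 39 = 2×16 + 7. So 7^{39} ≡ 7^{7} ≡ 12 (mod 17)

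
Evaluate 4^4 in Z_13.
4 = 4 (binary 100). Repeated squaring mod 13: 4^1 ≡ 4; 4^2 ≡ 4² = 16 ≡ 3; 4^4 ≡ 3² = 9 ≡ 9. So 4^4 ≡ 9 (mod 13).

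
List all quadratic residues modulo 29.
QRs mod 29: {1, 4, 5, 6, 7, 9, 13, 16, 20, 22, 23, 24, 25, 28}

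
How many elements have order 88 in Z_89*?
Number of primitive roots mod 89 = φ(88) = 40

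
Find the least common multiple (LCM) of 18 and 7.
126

First find GCD(18, 7) using the Euclidean algorithm:
18 = 2 × 7 + 4
7 = 1 × 4 + 3
4 = 1 × 3 + 1
3 = 3 × 1 + 0
GCD(18, 7) = 1

LCM formula: LCM(a, b) = (a × b) / GCD(a, b)
LCM(18, 7) = (18 × 7) / 1
LCM(18, 7) = 126 / 1
LCM(18, 7) = 126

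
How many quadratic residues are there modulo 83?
For prime 83, there are (p-1)/2 = (83-1)/2 = 41 quadratic residues (excluding 0).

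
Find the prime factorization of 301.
7 × 43

Divide by primes starting from smallest:
301 ÷ 7 = 43
43 ÷ 43 = 1

301 = 7 × 43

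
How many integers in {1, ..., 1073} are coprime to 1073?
1008

Prime factorization: 1073 = 29 × 37
Using the formula φ(n) = n × Π(1 - 1/p) for each prime factor p:
φ(1073) = 1073 × (1 - 1/29) × (1 - 1/37)
φ(1073) = 1008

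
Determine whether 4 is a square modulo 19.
By Euler's criterion: 4^{9} ≡ 1 (mod 19). Since this equals 1, 4 is a QR.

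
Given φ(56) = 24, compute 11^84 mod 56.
By Euler: 11^{24} ≡ 1 (mod 56) since gcd(11, 56) = 1. 84 = 3×24 + 12. So 11^{84} ≡ 11^{12} ≡ 1 (mod 56)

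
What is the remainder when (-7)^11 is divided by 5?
Using Fermat: (-7)^{4} ≡ 1 (mod 5). 11 ≡ 3 (mod 4). So (-7)^{11} ≡ (-7)^{3} ≡ 2 (mod 5)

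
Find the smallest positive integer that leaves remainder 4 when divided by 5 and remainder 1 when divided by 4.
M = 5 × 4 = 20. M₁ = 4, y₁ ≡ 4 (mod 5). M₂ = 5, y₂ ≡ 1 (mod 4). x = 4×4×4 + 1×5×1 ≡ 9 (mod 20). The smallest positive such number is 9.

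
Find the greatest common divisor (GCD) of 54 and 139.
1

Using the Euclidean algorithm:
54 = 0 × 139 + 54
139 = 2 × 54 + 31
54 = 1 × 31 + 23
31 = 1 × 23 + 8
23 = 2 × 8 + 7
8 = 1 × 7 + 1
7 = 7 × 1 + 0

GCD(54, 139) = 1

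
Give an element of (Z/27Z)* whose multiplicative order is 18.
2 has order 18 mod 27 since 2^{18} ≡ 1 (mod 27) and no smaller power works.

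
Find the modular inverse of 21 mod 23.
21^(-1) ≡ 11 (mod 23). Verification: 21 × 11 = 231 ≡ 1 (mod 23)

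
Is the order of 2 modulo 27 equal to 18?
Yes, ord_27(2) = 18.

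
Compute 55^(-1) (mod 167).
55^(-1) ≡ 82 (mod 167). Verification: 55 × 82 = 4510 ≡ 1 (mod 167)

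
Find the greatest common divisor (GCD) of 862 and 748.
2

Using the Euclidean algorithm:
862 = 1 × 748 + 114
748 = 6 × 114 + 64
114 = 1 × 64 + 50
64 = 1 × 50 + 14
50 = 3 × 14 + 8
14 = 1 × 8 + 6
8 = 1 × 6 + 2
6 = 3 × 2 + 0

GCD(862, 748) = 2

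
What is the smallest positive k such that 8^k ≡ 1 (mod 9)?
Powers of 8 mod 9: 8^1≡8, 8^2≡1. Order = 2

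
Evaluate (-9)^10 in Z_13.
(-9) ≡ 4 (mod 13). 10 = 8 + 2 (binary 1010). Repeated squaring mod 13: 4^1 ≡ 4; 4^2 ≡ 4² = 16 ≡ 3; 4^4 ≡ 3² = 9 ≡ 9; 4^8 ≡ 9² = 81 ≡ 3. Multiply: (-9)^10 ≡ 4^8 × 4^2 ≡ 3 × 3 (mod 13): 3 × 3 = 9 ≡ 9. So (-9)^10 ≡ 9 (mod 13).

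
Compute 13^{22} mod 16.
9

Using successive squaring:
Binary expansion of 22: 10110
Powers of 13 mod 16 (each is the square of the previous):
  13^1 ≡ 13 (mod 16)
  13^2 ≡ 13² = 169 ≡ 9 (mod 16)
  13^4 ≡ 9² = 81 ≡ 1 (mod 16)
  13^8 ≡ 1² = 1 ≡ 1 (mod 16)
  13^16 ≡ 1² = 1 ≡ 1 (mod 16)
22 = 16 + 4 + 2, so 13^22 = 13^16 × 13^4 × 13^2 ≡ 1 × 1 × 9 (mod 16)
Multiplying step by step:
  1 × 1 = 1 ≡ 1 (mod 16)
  1 × 9 = 9 ≡ 9 (mod 16)
Result: 13^22 ≡ 9 (mod 16)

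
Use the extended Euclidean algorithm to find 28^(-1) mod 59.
Extended GCD: 28(19) + 59(-9) = 1. So 28^(-1) ≡ 19 ≡ 19 (mod 59). Verify: 28 × 19 = 532 ≡ 1 (mod 59)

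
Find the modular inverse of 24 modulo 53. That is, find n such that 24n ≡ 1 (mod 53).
42

Using Extended Euclidean Algorithm:
gcd(24, 53) = 1
Bezout coefficients: 24 × -11 + 53 × 5 = 1
So 24 × -11 ≡ 1 (mod 53)
The inverse is -11 mod 53 = 42
Verification: 24 × 42 = 1008 = 19 × 53 + 1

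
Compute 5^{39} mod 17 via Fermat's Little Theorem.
10

By Fermat's Little Theorem, a^(p-1) ≡ 1 (mod p) for prime p and gcd(a, p) = 1
Here p = 17, so 5^16 ≡ 1 (mod 17)
We can reduce the exponent: 39 mod 16 = 7
So 5^39 ≡ 5^7 (mod 17)
Computing: 5^7 mod 17 = 10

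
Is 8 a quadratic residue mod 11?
By Euler's criterion: 8^{5} ≡ 10 (mod 11). Since this equals -1 (≡ 10), 8 is not a QR.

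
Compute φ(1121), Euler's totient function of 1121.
1044

Prime factorization: 1121 = 19 × 59
Using the formula φ(n) = n × Π(1 - 1/p) for each prime factor p:
φ(1121) = 1121 × (1 - 1/19) × (1 - 1/59)
φ(1121) = 1044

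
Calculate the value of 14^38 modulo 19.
Using Fermat: 14^{18} ≡ 1 (mod 19). 38 ≡ 2 (mod 18). So 14^{38} ≡ 14^{2} ≡ 6 (mod 19)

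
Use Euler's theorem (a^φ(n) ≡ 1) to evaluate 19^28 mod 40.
By Euler: 19^{16} ≡ 1 (mod 40) since gcd(19, 40) = 1. 28 = 1×16 + 12. So 19^{28} ≡ 19^{12} ≡ 1 (mod 40)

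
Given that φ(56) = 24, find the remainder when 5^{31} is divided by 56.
By Euler: 5^{24} ≡ 1 (mod 56) since gcd(5, 56) = 1. 31 = 1×24 + 7. So 5^{31} ≡ 5^{7} ≡ 5 (mod 56)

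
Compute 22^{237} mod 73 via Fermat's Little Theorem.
51

By Fermat's Little Theorem, a^(p-1) ≡ 1 (mod p) for prime p and gcd(a, p) = 1
Here p = 73, so 22^72 ≡ 1 (mod 73)
We can reduce the exponent: 237 mod 72 = 21
So 22^237 ≡ 22^21 (mod 73)
Computing: 22^21 mod 73 = 51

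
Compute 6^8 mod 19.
8 = 8 (binary 1000). Repeated squaring mod 19: 6^1 ≡ 6; 6^2 ≡ 6² = 36 ≡ 17; 6^4 ≡ 17² = 289 ≡ 4; 6^8 ≡ 4² = 16 ≡ 16. So 6^8 ≡ 16 (mod 19).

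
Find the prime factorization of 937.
937

Divide by primes starting from smallest:
937 ÷ 937 = 1

937 = 937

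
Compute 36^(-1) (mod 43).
36^(-1) ≡ 6 (mod 43). Verification: 36 × 6 = 216 ≡ 1 (mod 43)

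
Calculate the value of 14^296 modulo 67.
Using Fermat: 14^{66} ≡ 1 (mod 67). 296 ≡ 32 (mod 66). So 14^{296} ≡ 14^{32} ≡ 24 (mod 67)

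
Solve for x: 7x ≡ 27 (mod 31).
26

Since gcd(7, 31) = 1 divides 27, a solution exists.
Multiply both sides by the inverse of 7 mod 31:
  7^(-1) mod 31 = 9
  x ≡ 9 × 27 ≡ 243 ≡ 26 (mod 31)
Verification: 7 × 26 = 182 = 5 × 31 + 27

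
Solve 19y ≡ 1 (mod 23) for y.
19^(-1) ≡ 17 (mod 23). Verification: 19 × 17 = 323 ≡ 1 (mod 23)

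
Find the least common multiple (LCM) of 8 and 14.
56

First find GCD(8, 14) using the Euclidean algorithm:
8 = 0 × 14 + 8
14 = 1 × 8 + 6
8 = 1 × 6 + 2
6 = 3 × 2 + 0
GCD(8, 14) = 2

LCM formula: LCM(a, b) = (a × b) / GCD(a, b)
LCM(8, 14) = (8 × 14) / 2
LCM(8, 14) = 112 / 2
LCM(8, 14) = 56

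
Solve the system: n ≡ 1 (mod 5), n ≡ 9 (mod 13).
M = 5 × 13 = 65. M₁ = 13, y₁ ≡ 2 (mod 5). M₂ = 5, y₂ ≡ 8 (mod 13). n = 1×13×2 + 9×5×8 ≡ 61 (mod 65)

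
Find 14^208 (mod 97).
Using Fermat: 14^{96} ≡ 1 (mod 97). 208 ≡ 16 (mod 96). So 14^{208} ≡ 14^{16} ≡ 62 (mod 97)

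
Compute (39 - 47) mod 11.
3

(39 - 47) = -8
-8 mod 11 = 3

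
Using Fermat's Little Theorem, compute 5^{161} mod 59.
19

By Fermat's Little Theorem, a^(p-1) ≡ 1 (mod p) for prime p and gcd(a, p) = 1
Here p = 59, so 5^58 ≡ 1 (mod 59)
We can reduce the exponent: 161 mod 58 = 45
So 5^161 ≡ 5^45 (mod 59)
Computing: 5^45 mod 59 = 19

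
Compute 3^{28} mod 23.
16

Using successive squaring:
Binary expansion of 28: 11100
Powers of 3 mod 23 (each is the square of the previous):
  3^1 ≡ 3 (mod 23)
  3^2 ≡ 3² = 9 ≡ 9 (mod 23)
  3^4 ≡ 9² = 81 ≡ 12 (mod 23)
  3^8 ≡ 12² = 144 ≡ 6 (mod 23)
  3^16 ≡ 6² = 36 ≡ 13 (mod 23)
28 = 16 + 8 + 4, so 3^28 = 3^16 × 3^8 × 3^4 ≡ 13 × 6 × 12 (mod 23)
Multiplying step by step:
  13 × 6 = 78 ≡ 9 (mod 23)
  9 × 12 = 108 ≡ 16 (mod 23)
Result: 3^28 ≡ 16 (mod 23)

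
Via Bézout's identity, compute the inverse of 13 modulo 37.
Extended GCD: 13(-17) + 37(6) = 1. So 13^(-1) ≡ 20 ≡ 20 (mod 37). Verify: 13 × 20 = 260 ≡ 1 (mod 37)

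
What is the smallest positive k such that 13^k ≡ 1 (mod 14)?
Powers of 13 mod 14: 13^1≡13, 13^2≡1. Order = 2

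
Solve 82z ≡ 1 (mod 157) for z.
82^(-1) ≡ 90 (mod 157). Verification: 82 × 90 = 7380 ≡ 1 (mod 157)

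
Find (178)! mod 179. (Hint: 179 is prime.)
By Wilson's theorem, (178)! ≡ -1 ≡ 178 (mod 179)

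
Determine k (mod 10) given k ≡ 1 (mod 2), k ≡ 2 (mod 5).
7

Using the Chinese Remainder Theorem:
M = product of moduli = 10
For equation 1: M_1 = 5, 5 ≡ 1 (mod 2), inverse of 5 mod 2 is 1 (check: 1 × 1 = 1 ≡ 1 (mod 2))
For equation 2: M_2 = 2, 2 ≡ 2 (mod 5), inverse of 2 mod 5 is 3 (check: 2 × 3 = 6 ≡ 1 (mod 5))
Combine: k ≡ Σ r_i×M_i×(M_i⁻¹ mod m_i) = 1×5×1 + 2×2×3 = 5 + 12 = 17
17 mod 10 = 7
k ≡ 7 (mod 10)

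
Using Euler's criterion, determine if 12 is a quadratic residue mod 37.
By Euler's criterion: 12^{18} ≡ 1 (mod 37). Since this equals 1, 12 is a QR.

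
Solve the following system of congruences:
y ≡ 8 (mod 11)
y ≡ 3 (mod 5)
8

Using the Chinese Remainder Theorem:
M = product of moduli = 55
For equation 1: M_1 = 5, 5 ≡ 5 (mod 11), inverse of 5 mod 11 is 9 (check: 5 × 9 = 45 ≡ 1 (mod 11))
For equation 2: M_2 = 11, 11 ≡ 1 (mod 5), inverse of 11 mod 5 is 1 (check: 1 × 1 = 1 ≡ 1 (mod 5))
Combine: y ≡ Σ r_i×M_i×(M_i⁻¹ mod m_i) = 8×5×9 + 3×11×1 = 360 + 33 = 393
393 mod 55 = 8
y ≡ 8 (mod 55)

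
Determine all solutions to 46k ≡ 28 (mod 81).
64

Since gcd(46, 81) = 1 divides 28, a solution exists.
Multiply both sides by the inverse of 46 mod 81:
  46^(-1) mod 81 = 37
  x ≡ 37 × 28 ≡ 1036 ≡ 64 (mod 81)
Verification: 46 × 64 = 2944 = 36 × 81 + 28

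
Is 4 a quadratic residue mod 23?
By Euler's criterion: 4^{11} ≡ 1 (mod 23). Since this equals 1, 4 is a QR.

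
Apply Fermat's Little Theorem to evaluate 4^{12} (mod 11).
5

By Fermat's Little Theorem, a^(p-1) ≡ 1 (mod p) for prime p and gcd(a, p) = 1
Here p = 11, so 4^10 ≡ 1 (mod 11)
We can reduce the exponent: 12 mod 10 = 2
So 4^12 ≡ 4^2 (mod 11)
Computing: 4^2 mod 11 = 5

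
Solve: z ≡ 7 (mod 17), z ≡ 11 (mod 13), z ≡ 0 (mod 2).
M = 17 × 13 × 2 = 442. M₁ = 26, y₁ ≡ 2 (mod 17). M₂ = 34, y₂ ≡ 5 (mod 13). M₃ = 221, y₃ ≡ 1 (mod 2). z = 7×26×2 + 11×34×5 + 0×221×1 ≡ 24 (mod 442)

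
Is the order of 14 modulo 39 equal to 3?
No, the actual order is 2, not 3.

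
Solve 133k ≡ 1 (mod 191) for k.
133^(-1) ≡ 135 (mod 191). Verification: 133 × 135 = 17955 ≡ 1 (mod 191)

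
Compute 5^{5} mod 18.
11

Using successive squaring:
Binary expansion of 5: 101
Powers of 5 mod 18 (each is the square of the previous):
  5^1 ≡ 5 (mod 18)
  5^2 ≡ 5² = 25 ≡ 7 (mod 18)
  5^4 ≡ 7² = 49 ≡ 13 (mod 18)
5 = 4 + 1, so 5^5 = 5^4 × 5^1 ≡ 13 × 5 (mod 18)
Multiplying step by step:
  13 × 5 = 65 ≡ 11 (mod 18)
Result: 5^5 ≡ 11 (mod 18)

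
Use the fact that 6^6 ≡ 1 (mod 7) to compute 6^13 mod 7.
By Fermat: 6^{6} ≡ 1 (mod 7). 13 = 2×6 + 1. So 6^{13} ≡ 6^{1} ≡ 6 (mod 7)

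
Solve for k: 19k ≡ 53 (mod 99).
8

Since gcd(19, 99) = 1 divides 53, a solution exists.
Multiply both sides by the inverse of 19 mod 99:
  19^(-1) mod 99 = 73
  x ≡ 73 × 53 ≡ 3869 ≡ 8 (mod 99)
Verification: 19 × 8 = 152 = 1 × 99 + 53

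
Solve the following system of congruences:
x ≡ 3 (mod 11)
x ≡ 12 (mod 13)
25

Using the Chinese Remainder Theorem:
M = product of moduli = 143
For equation 1: M_1 = 13, 13 ≡ 2 (mod 11), inverse of 13 mod 11 is 6 (check: 2 × 6 = 12 ≡ 1 (mod 11))
For equation 2: M_2 = 11, 11 ≡ 11 (mod 13), inverse of 11 mod 13 is 6 (check: 11 × 6 = 66 ≡ 1 (mod 13))
Combine: x ≡ Σ r_i×M_i×(M_i⁻¹ mod m_i) = 3×13×6 + 12×11×6 = 234 + 792 = 1026
1026 mod 143 = 25
x ≡ 25 (mod 143)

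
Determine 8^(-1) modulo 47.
8^(-1) ≡ 6 (mod 47). Verification: 8 × 6 = 48 ≡ 1 (mod 47)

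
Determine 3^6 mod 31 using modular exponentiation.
6 = 4 + 2 (binary 110). Repeated squaring mod 31: 3^1 ≡ 3; 3^2 ≡ 3² = 9 ≡ 9; 3^4 ≡ 9² = 81 ≡ 19. Multiply: 3^6 = 3^4 × 3^2 ≡ 19 × 9 (mod 31): 19 × 9 = 171 ≡ 16. So 3^6 ≡ 16 (mod 31).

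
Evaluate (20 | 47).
(20/47) = 20^{23} mod 47 = -1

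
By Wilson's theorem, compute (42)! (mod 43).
By Wilson's theorem, (42)! ≡ -1 ≡ 42 (mod 43)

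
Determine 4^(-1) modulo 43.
4^(-1) ≡ 11 (mod 43). Verification: 4 × 11 = 44 ≡ 1 (mod 43)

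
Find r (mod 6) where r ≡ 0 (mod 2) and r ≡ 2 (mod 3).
M = 2 × 3 = 6. M₁ = 3, y₁ ≡ 1 (mod 2). M₂ = 2, y₂ ≡ 2 (mod 3). r = 0×3×1 + 2×2×2 ≡ 2 (mod 6)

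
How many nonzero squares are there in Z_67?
For prime 67, there are (p-1)/2 = (67-1)/2 = 33 quadratic residues (excluding 0).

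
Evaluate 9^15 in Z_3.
Using repeated squaring. 9 ≡ 0 (mod 3). 15 = 8 + 4 + 2 + 1 (binary 1111). Repeated squaring mod 3: 0^1 ≡ 0; 0^2 ≡ 0² = 0 ≡ 0; 0^4 ≡ 0² = 0 ≡ 0; 0^8 ≡ 0² = 0 ≡ 0. Multiply: 9^15 ≡ 0^8 × 0^4 × 0^2 × 0^1 ≡ 0 × 0 × 0 × 0 (mod 3): 0 × 0 = 0 ≡ 0; 0 × 0 = 0 ≡ 0; 0 × 0 = 0 ≡ 0. So 9^15 ≡ 0 (mod 3).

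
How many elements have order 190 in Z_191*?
Number of primitive roots mod 191 = φ(190) = 72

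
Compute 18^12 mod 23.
Using repeated squaring. 12 = 8 + 4 (binary 1100). Repeated squaring mod 23: 18^1 ≡ 18; 18^2 ≡ 18² = 324 ≡ 2; 18^4 ≡ 2² = 4 ≡ 4; 18^8 ≡ 4² = 16 ≡ 16. Multiply: 18^12 = 18^8 × 18^4 ≡ 16 × 4 (mod 23): 16 × 4 = 64 ≡ 18. So 18^12 ≡ 18 (mod 23).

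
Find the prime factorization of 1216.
2^6 × 19

Divide by primes starting from smallest:
1216 ÷ 2 = 608
608 ÷ 2 = 304
304 ÷ 2 = 152
152 ÷ 2 = 76
76 ÷ 2 = 38
38 ÷ 2 = 19
19 ÷ 19 = 1

1216 = 2^6 × 19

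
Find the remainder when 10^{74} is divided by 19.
By Fermat: 10^{18} ≡ 1 (mod 19). 74 = 4×18 + 2. So 10^{74} ≡ 10^{2} ≡ 5 (mod 19)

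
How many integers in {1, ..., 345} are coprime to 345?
176

Prime factorization: 345 = 3 × 5 × 23
Using the formula φ(n) = n × Π(1 - 1/p) for each prime factor p:
φ(345) = 345 × (1 - 1/3) × (1 - 1/5) × (1 - 1/23)
φ(345) = 176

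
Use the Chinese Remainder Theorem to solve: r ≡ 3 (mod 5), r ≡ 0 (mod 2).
M = 5 × 2 = 10. M₁ = 2, y₁ ≡ 3 (mod 5). M₂ = 5, y₂ ≡ 1 (mod 2). r = 3×2×3 + 0×5×1 ≡ 8 (mod 10)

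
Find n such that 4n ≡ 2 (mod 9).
5

Since gcd(4, 9) = 1 divides 2, a solution exists.
Multiply both sides by the inverse of 4 mod 9:
  4^(-1) mod 9 = 7
  x ≡ 7 × 2 ≡ 14 ≡ 5 (mod 9)
Verification: 4 × 5 = 20 = 2 × 9 + 2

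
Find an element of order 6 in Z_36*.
31 has order 6 mod 36 since 31^{6} ≡ 1 (mod 36) and no smaller power works.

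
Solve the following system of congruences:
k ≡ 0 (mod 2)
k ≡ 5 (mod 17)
22

Using the Chinese Remainder Theorem:
M = product of moduli = 34
For equation 1: M_1 = 17, 17 ≡ 1 (mod 2), inverse of 17 mod 2 is 1 (check: 1 × 1 = 1 ≡ 1 (mod 2))
For equation 2: M_2 = 2, 2 ≡ 2 (mod 17), inverse of 2 mod 17 is 9 (check: 2 × 9 = 18 ≡ 1 (mod 17))
Combine: k ≡ Σ r_i×M_i×(M_i⁻¹ mod m_i) = 0×17×1 + 5×2×9 = 0 + 90 = 90
90 mod 34 = 22
k ≡ 22 (mod 34)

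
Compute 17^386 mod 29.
Using Fermat: 17^{28} ≡ 1 (mod 29). 386 ≡ 22 (mod 28). So 17^{386} ≡ 17^{22} ≡ 28 (mod 29)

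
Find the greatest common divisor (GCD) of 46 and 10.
2

Using the Euclidean algorithm:
46 = 4 × 10 + 6
10 = 1 × 6 + 4
6 = 1 × 4 + 2
4 = 2 × 2 + 0

GCD(46, 10) = 2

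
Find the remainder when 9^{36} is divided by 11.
By Fermat: 9^{10} ≡ 1 (mod 11). 36 = 3×10 + 6. So 9^{36} ≡ 9^{6} ≡ 9 (mod 11)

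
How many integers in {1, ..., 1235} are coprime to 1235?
864

Prime factorization: 1235 = 5 × 13 × 19
Using the formula φ(n) = n × Π(1 - 1/p) for each prime factor p:
φ(1235) = 1235 × (1 - 1/5) × (1 - 1/13) × (1 - 1/19)
φ(1235) = 864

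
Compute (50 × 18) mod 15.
0

(50 × 18) = 900
900 mod 15 = 0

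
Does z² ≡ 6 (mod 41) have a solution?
By Euler's criterion: 6^{20} ≡ 40 (mod 41). Since this equals -1 (≡ 40), 6 is not a QR.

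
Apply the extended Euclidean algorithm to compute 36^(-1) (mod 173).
Extended GCD: 36(-24) + 173(5) = 1. So 36^(-1) ≡ 149 ≡ 149 (mod 173). Verify: 36 × 149 = 5364 ≡ 1 (mod 173)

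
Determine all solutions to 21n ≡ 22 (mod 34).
14

Since gcd(21, 34) = 1 divides 22, a solution exists.
Multiply both sides by the inverse of 21 mod 34:
  21^(-1) mod 34 = 13
  x ≡ 13 × 22 ≡ 286 ≡ 14 (mod 34)
Verification: 21 × 14 = 294 = 8 × 34 + 22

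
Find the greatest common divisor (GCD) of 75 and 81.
3

Using the Euclidean algorithm:
75 = 0 × 81 + 75
81 = 1 × 75 + 6
75 = 12 × 6 + 3
6 = 2 × 3 + 0

GCD(75, 81) = 3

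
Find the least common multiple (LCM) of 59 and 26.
1534

First find GCD(59, 26) using the Euclidean algorithm:
59 = 2 × 26 + 7
26 = 3 × 7 + 5
7 = 1 × 5 + 2
5 = 2 × 2 + 1
2 = 2 × 1 + 0
GCD(59, 26) = 1

LCM formula: LCM(a, b) = (a × b) / GCD(a, b)
LCM(59, 26) = (59 × 26) / 1
LCM(59, 26) = 1534 / 1
LCM(59, 26) = 1534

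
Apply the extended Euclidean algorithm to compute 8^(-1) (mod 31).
Extended GCD: 8(4) + 31(-1) = 1. So 8^(-1) ≡ 4 ≡ 4 (mod 31). Verify: 8 × 4 = 32 ≡ 1 (mod 31)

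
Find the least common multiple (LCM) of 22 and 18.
198

First find GCD(22, 18) using the Euclidean algorithm:
22 = 1 × 18 + 4
18 = 4 × 4 + 2
4 = 2 × 2 + 0
GCD(22, 18) = 2

LCM formula: LCM(a, b) = (a × b) / GCD(a, b)
LCM(22, 18) = (22 × 18) / 2
LCM(22, 18) = 396 / 2
LCM(22, 18) = 198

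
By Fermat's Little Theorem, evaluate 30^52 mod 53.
By Fermat's Little Theorem, 30^{52} ≡ 1 (mod 53) since 53 is prime and gcd(30, 53) = 1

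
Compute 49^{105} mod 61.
60

Using successive squaring:
Binary expansion of 105: 1101001
Powers of 49 mod 61 (each is the square of the previous):
  49^1 ≡ 49 (mod 61)
  49^2 ≡ 49² = 2401 ≡ 22 (mod 61)
  49^4 ≡ 22² = 484 ≡ 57 (mod 61)
  49^8 ≡ 57² = 3249 ≡ 16 (mod 61)
  49^16 ≡ 16² = 256 ≡ 12 (mod 61)
  49^32 ≡ 12² = 144 ≡ 22 (mod 61)
  49^64 ≡ 22² = 484 ≡ 57 (mod 61)
105 = 64 + 32 + 8 + 1, so 49^105 = 49^64 × 49^32 × 49^8 × 49^1 ≡ 57 × 22 × 16 × 49 (mod 61)
Multiplying step by step:
  57 × 22 = 1254 ≡ 34 (mod 61)
  34 × 16 = 544 ≡ 56 (mod 61)
  56 × 49 = 2744 ≡ 60 (mod 61)
Result: 49^105 ≡ 60 (mod 61)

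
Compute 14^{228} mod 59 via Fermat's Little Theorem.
17

By Fermat's Little Theorem, a^(p-1) ≡ 1 (mod p) for prime p and gcd(a, p) = 1
Here p = 59, so 14^58 ≡ 1 (mod 59)
We can reduce the exponent: 228 mod 58 = 54
So 14^228 ≡ 14^54 (mod 59)
Computing: 14^54 mod 59 = 17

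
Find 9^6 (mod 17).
6 = 4 + 2 (binary 110). Repeated squaring mod 17: 9^1 ≡ 9; 9^2 ≡ 9² = 81 ≡ 13; 9^4 ≡ 13² = 169 ≡ 16. Multiply: 9^6 = 9^4 × 9^2 ≡ 16 × 13 (mod 17): 16 × 13 = 208 ≡ 4. So 9^6 ≡ 4 (mod 17).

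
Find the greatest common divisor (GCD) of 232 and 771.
1

Using the Euclidean algorithm:
232 = 0 × 771 + 232
771 = 3 × 232 + 75
232 = 3 × 75 + 7
75 = 10 × 7 + 5
7 = 1 × 5 + 2
5 = 2 × 2 + 1
2 = 2 × 1 + 0

GCD(232, 771) = 1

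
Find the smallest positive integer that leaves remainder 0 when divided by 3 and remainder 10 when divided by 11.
M = 3 × 11 = 33. M₁ = 11, y₁ ≡ 2 (mod 3). M₂ = 3, y₂ ≡ 4 (mod 11). x = 0×11×2 + 10×3×4 ≡ 21 (mod 33). The smallest positive such number is 21.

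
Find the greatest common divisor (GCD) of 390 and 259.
1

Using the Euclidean algorithm:
390 = 1 × 259 + 131
259 = 1 × 131 + 128
131 = 1 × 128 + 3
128 = 42 × 3 + 2
3 = 1 × 2 + 1
2 = 2 × 1 + 0

GCD(390, 259) = 1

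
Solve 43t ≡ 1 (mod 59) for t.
11

Using Extended Euclidean Algorithm:
gcd(43, 59) = 1
Bezout coefficients: 43 × 11 + 59 × -8 = 1
So 43 × 11 ≡ 1 (mod 59)
The inverse is 11 mod 59 = 11
Verification: 43 × 11 = 473 = 8 × 59 + 1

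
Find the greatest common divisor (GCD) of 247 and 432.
1

Using the Euclidean algorithm:
247 = 0 × 432 + 247
432 = 1 × 247 + 185
247 = 1 × 185 + 62
185 = 2 × 62 + 61
62 = 1 × 61 + 1
61 = 61 × 1 + 0

GCD(247, 432) = 1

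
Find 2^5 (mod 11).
5 = 4 + 1 (binary 101). Repeated squaring mod 11: 2^1 ≡ 2; 2^2 ≡ 2² = 4 ≡ 4; 2^4 ≡ 4² = 16 ≡ 5. Multiply: 2^5 = 2^4 × 2^1 ≡ 5 × 2 (mod 11): 5 × 2 = 10 ≡ 10. So 2^5 ≡ 10 (mod 11).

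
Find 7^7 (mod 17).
7 = 4 + 2 + 1 (binary 111). Repeated squaring mod 17: 7^1 ≡ 7; 7^2 ≡ 7² = 49 ≡ 15; 7^4 ≡ 15² = 225 ≡ 4. Multiply: 7^7 = 7^4 × 7^2 × 7^1 ≡ 4 × 15 × 7 (mod 17): 4 × 15 = 60 ≡ 9; 9 × 7 = 63 ≡ 12. So 7^7 ≡ 12 (mod 17).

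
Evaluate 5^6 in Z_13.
6 = 4 + 2 (binary 110). Repeated squaring mod 13: 5^1 ≡ 5; 5^2 ≡ 5² = 25 ≡ 12; 5^4 ≡ 12² = 144 ≡ 1. Multiply: 5^6 = 5^4 × 5^2 ≡ 1 × 12 (mod 13): 1 × 12 = 12 ≡ 12. So 5^6 ≡ 12 (mod 13).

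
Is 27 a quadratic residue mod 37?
By Euler's criterion: 27^{18} ≡ 1 (mod 37). Since this equals 1, 27 is a QR.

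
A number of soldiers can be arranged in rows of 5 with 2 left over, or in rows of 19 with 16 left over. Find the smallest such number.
M = 5 × 19 = 95. M₁ = 19, y₁ ≡ 4 (mod 5). M₂ = 5, y₂ ≡ 4 (mod 19). x = 2×19×4 + 16×5×4 ≡ 92 (mod 95). The smallest positive such number is 92.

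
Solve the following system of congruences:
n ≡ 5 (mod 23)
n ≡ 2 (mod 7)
51

Using the Chinese Remainder Theorem:
M = product of moduli = 161
For equation 1: M_1 = 7, 7 ≡ 7 (mod 23), inverse of 7 mod 23 is 10 (check: 7 × 10 = 70 ≡ 1 (mod 23))
For equation 2: M_2 = 23, 23 ≡ 2 (mod 7), inverse of 23 mod 7 is 4 (check: 2 × 4 = 8 ≡ 1 (mod 7))
Combine: n ≡ Σ r_i×M_i×(M_i⁻¹ mod m_i) = 5×7×10 + 2×23×4 = 350 + 184 = 534
534 mod 161 = 51
n ≡ 51 (mod 161)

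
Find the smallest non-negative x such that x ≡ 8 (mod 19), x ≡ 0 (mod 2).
8

Using the Chinese Remainder Theorem:
M = product of moduli = 38
For equation 1: M_1 = 2, 2 ≡ 2 (mod 19), inverse of 2 mod 19 is 10 (check: 2 × 10 = 20 ≡ 1 (mod 19))
For equation 2: M_2 = 19, 19 ≡ 1 (mod 2), inverse of 19 mod 2 is 1 (check: 1 × 1 = 1 ≡ 1 (mod 2))
Combine: x ≡ Σ r_i×M_i×(M_i⁻¹ mod m_i) = 8×2×10 + 0×19×1 = 160 + 0 = 160
160 mod 38 = 8
x ≡ 8 (mod 38)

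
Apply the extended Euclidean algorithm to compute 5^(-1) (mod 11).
Extended GCD: 5(-2) + 11(1) = 1. So 5^(-1) ≡ 9 ≡ 9 (mod 11). Verify: 5 × 9 = 45 ≡ 1 (mod 11)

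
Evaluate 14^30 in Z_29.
Using Fermat: 14^{28} ≡ 1 (mod 29). 30 ≡ 2 (mod 28). So 14^{30} ≡ 14^{2} ≡ 22 (mod 29)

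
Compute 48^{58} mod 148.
100

Using successive squaring:
Binary expansion of 58: 111010
Powers of 48 mod 148 (each is the square of the previous):
  48^1 ≡ 48 (mod 148)
  48^2 ≡ 48² = 2304 ≡ 84 (mod 148)
  48^4 ≡ 84² = 7056 ≡ 100 (mod 148)
  48^8 ≡ 100² = 10000 ≡ 84 (mod 148)
  48^16 ≡ 84² = 7056 ≡ 100 (mod 148)
  48^32 ≡ 100² = 10000 ≡ 84 (mod 148)
58 = 32 + 16 + 8 + 2, so 48^58 = 48^32 × 48^16 × 48^8 × 48^2 ≡ 84 × 100 × 84 × 84 (mod 148)
Multiplying step by step:
  84 × 100 = 8400 ≡ 112 (mod 148)
  112 × 84 = 9408 ≡ 84 (mod 148)
  84 × 84 = 7056 ≡ 100 (mod 148)
Result: 48^58 ≡ 100 (mod 148)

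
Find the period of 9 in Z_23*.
Powers of 9 mod 23: 9^1≡9, 9^2≡12, 9^3≡16, 9^4≡6, 9^5≡8, 9^6≡3, 9^7≡4, 9^8≡13, 9^9≡2, 9^10≡18, 9^11≡1. Order = 11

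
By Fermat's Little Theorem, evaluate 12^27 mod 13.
By Fermat: 12^{12} ≡ 1 (mod 13). 27 = 2×12 + 3. So 12^{27} ≡ 12^{3} ≡ 12 (mod 13)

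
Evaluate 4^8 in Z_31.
8 = 8 (binary 1000). Repeated squaring mod 31: 4^1 ≡ 4; 4^2 ≡ 4² = 16 ≡ 16; 4^4 ≡ 16² = 256 ≡ 8; 4^8 ≡ 8² = 64 ≡ 2. So 4^8 ≡ 2 (mod 31).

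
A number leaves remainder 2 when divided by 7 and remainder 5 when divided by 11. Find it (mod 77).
M = 7 × 11 = 77. M₁ = 11, y₁ ≡ 2 (mod 7). M₂ = 7, y₂ ≡ 8 (mod 11). z = 2×11×2 + 5×7×8 ≡ 16 (mod 77)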